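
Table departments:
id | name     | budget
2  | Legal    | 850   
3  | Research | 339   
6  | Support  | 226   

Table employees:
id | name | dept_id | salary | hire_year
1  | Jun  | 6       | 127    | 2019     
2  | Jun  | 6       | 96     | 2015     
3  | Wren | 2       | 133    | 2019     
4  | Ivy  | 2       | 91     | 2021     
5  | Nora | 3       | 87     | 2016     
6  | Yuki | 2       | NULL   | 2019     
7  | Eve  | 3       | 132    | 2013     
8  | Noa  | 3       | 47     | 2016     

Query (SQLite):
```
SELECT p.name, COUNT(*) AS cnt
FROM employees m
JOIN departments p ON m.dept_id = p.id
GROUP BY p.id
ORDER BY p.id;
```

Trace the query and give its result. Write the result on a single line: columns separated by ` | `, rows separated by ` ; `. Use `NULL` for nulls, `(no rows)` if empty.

Legal | 3 ; Research | 3 ; Support | 2

Join each employees row to its departments via dept_id.
Group joined rows by departments.id; compute COUNT(*) per group.
  2: ids {3, 4, 6} → COUNT(*)=3
  3: ids {5, 7, 8} → COUNT(*)=3
  6: ids {1, 2} → COUNT(*)=2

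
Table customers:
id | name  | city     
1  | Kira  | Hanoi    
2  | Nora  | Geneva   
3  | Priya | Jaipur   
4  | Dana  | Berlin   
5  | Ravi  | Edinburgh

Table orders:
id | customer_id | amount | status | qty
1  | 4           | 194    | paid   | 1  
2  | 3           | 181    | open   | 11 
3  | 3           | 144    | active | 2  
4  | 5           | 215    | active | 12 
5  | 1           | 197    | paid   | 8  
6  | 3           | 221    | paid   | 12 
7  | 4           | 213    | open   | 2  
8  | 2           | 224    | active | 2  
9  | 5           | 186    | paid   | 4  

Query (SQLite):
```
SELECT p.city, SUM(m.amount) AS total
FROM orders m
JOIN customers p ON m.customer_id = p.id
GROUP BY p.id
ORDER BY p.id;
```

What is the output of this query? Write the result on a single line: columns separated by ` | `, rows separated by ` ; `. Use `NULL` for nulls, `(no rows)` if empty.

Join each orders row to its customers via customer_id.
Group joined rows by customers.id; compute SUM(m.amount) per group.
  1: ids {5} → SUM(m.amount)=197
  2: ids {8} → SUM(m.amount)=224
  3: ids {2, 3, 6} → SUM(m.amount)=546
  4: ids {1, 7} → SUM(m.amount)=407
  5: ids {4, 9} → SUM(m.amount)=401

Hanoi | 197 ; Geneva | 224 ; Jaipur | 546 ; Berlin | 407 ; Edinburgh | 401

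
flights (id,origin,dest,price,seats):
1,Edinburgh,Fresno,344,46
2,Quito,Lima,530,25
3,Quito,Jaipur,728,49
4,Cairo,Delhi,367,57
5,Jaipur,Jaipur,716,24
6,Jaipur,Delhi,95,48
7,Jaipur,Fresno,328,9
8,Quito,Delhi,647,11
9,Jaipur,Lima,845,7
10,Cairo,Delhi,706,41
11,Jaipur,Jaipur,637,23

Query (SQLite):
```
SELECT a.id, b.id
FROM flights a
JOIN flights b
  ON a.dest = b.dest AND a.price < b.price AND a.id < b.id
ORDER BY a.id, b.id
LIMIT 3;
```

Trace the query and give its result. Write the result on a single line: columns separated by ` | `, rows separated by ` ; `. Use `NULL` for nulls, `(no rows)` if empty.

2 | 9 ; 4 | 8 ; 4 | 10

Pairs (a,b) with same dest, a.price < b.price, a.id < b.id.
dest groups: Delhi:{4,6,8,10} Fresno:{1,7} Jaipur:{3,5,11} Lima:{2,9}
Ordered by (a.id, b.id); first 3.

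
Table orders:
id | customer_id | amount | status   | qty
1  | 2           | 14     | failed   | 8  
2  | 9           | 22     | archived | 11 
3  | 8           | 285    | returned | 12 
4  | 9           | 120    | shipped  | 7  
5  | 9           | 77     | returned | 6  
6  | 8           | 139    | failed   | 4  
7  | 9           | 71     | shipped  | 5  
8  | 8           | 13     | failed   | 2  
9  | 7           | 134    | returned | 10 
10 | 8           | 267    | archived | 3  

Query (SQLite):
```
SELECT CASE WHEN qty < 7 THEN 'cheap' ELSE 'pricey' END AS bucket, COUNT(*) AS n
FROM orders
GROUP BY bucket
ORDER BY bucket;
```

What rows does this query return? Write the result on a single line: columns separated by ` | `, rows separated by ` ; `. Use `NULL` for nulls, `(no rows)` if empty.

Bucket rows by qty < 7 → 'cheap' else 'pricey'; count each bucket.

cheap | 5 ; pricey | 5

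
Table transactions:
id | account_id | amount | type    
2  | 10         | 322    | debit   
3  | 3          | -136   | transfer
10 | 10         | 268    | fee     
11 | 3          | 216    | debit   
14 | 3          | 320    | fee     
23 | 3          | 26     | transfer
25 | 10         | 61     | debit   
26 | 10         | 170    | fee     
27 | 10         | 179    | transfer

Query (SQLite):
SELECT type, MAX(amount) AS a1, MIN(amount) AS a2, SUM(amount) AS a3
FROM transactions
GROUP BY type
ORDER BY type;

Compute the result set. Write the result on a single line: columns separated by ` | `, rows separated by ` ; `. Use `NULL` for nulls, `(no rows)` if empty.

Group transactions by type.
Per group compute: MAX(amount), MIN(amount), SUM(amount).
  debit: ids {2, 11, 25} → MAX(amount)=322, MIN(amount)=61, SUM(amount)=599
  fee: ids {10, 14, 26} → MAX(amount)=320, MIN(amount)=170, SUM(amount)=758
  transfer: ids {3, 23, 27} → MAX(amount)=179, MIN(amount)=-136, SUM(amount)=69

debit | 322 | 61 | 599 ; fee | 320 | 170 | 758 ; transfer | 179 | -136 | 69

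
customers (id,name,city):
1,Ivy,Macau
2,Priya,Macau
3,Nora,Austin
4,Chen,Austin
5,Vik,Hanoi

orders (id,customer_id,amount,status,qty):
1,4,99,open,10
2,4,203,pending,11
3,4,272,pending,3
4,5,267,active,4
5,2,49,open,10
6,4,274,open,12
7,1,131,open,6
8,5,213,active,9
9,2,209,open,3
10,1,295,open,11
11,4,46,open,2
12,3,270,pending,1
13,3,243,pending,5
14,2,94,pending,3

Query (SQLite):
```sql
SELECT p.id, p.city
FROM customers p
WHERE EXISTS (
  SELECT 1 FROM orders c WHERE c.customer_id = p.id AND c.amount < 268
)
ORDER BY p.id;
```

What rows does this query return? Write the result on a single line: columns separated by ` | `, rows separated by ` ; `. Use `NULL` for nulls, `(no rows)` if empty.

For each customers row, check whether any orders with matching customer_id has amount < 268.
Keep rows where that is true.

1 | Macau ; 2 | Macau ; 3 | Austin ; 4 | Austin ; 5 | Hanoi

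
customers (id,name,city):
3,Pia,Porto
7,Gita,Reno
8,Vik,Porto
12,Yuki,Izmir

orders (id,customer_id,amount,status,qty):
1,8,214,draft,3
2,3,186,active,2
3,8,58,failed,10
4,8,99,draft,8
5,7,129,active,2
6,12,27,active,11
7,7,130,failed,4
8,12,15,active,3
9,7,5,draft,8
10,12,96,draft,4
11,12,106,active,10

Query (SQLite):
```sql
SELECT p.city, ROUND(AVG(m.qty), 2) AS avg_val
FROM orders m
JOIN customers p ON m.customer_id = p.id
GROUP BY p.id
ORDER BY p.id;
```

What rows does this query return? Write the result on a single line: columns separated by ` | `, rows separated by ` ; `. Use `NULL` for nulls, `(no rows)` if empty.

Join each orders row to its customers via customer_id.
Group joined rows by customers.id; compute ROUND(AVG(m.qty), 2) per group.
  3: ids {2} → ROUND(AVG(m.qty), 2)=2
  7: ids {5, 7, 9} → ROUND(AVG(m.qty), 2)=4.67
  8: ids {1, 3, 4} → ROUND(AVG(m.qty), 2)=7
  12: ids {6, 8, 10, 11} → ROUND(AVG(m.qty), 2)=7

Porto | 2 ; Reno | 4.67 ; Porto | 7 ; Izmir | 7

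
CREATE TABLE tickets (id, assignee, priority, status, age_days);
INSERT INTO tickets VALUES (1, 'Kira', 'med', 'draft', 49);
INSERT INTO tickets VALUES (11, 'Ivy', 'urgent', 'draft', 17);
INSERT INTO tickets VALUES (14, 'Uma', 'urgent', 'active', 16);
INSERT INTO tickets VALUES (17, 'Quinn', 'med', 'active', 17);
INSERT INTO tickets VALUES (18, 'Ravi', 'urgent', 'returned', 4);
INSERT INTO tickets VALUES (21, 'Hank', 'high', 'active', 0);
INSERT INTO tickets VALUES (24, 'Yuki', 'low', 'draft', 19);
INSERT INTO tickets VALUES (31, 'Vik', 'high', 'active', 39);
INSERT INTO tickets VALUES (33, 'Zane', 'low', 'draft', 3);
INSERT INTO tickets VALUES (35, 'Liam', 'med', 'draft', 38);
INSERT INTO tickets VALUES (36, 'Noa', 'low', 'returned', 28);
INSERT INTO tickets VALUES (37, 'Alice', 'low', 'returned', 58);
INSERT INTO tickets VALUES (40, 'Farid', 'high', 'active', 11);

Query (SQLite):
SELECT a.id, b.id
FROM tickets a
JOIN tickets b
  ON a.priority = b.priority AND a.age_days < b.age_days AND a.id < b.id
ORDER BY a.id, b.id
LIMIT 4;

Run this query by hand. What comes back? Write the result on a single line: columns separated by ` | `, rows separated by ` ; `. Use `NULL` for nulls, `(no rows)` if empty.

Pairs (a,b) with same priority, a.age_days < b.age_days, a.id < b.id.
priority groups: high:{21,31,40} low:{24,33,36,37} med:{1,17,35} urgent:{11,14,18}
Ordered by (a.id, b.id); first 4.

17 | 35 ; 21 | 31 ; 21 | 40 ; 24 | 36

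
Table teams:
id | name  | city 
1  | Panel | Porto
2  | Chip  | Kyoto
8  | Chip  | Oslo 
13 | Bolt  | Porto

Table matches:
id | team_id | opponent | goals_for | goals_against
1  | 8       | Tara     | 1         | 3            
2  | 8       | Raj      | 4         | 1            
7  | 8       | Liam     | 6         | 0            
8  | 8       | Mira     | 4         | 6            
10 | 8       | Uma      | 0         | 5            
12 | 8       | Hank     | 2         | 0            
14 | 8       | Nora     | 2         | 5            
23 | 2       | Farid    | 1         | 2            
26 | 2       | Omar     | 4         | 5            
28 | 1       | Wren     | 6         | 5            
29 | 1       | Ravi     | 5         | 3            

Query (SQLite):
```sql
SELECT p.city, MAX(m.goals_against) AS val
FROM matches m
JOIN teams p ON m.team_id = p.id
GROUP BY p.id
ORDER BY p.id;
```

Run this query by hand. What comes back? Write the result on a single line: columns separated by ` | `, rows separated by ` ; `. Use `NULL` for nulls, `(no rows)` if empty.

Join each matches row to its teams via team_id.
Group joined rows by teams.id; compute MAX(m.goals_against) per group.
  1: ids {28, 29} → MAX(m.goals_against)=5
  2: ids {23, 26} → MAX(m.goals_against)=5
  8: ids {1, 2, 7, 8, 10, 12, 14} → MAX(m.goals_against)=6

Porto | 5 ; Kyoto | 5 ; Oslo | 6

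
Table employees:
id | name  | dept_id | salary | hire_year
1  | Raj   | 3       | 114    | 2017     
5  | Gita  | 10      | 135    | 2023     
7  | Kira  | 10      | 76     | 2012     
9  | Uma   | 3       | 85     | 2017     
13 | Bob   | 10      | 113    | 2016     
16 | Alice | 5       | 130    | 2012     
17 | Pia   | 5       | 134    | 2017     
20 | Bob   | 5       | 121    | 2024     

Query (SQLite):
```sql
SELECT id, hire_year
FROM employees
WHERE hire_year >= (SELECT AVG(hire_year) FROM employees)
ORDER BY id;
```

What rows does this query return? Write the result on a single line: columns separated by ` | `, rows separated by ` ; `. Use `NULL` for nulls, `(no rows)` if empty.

5 | 2023 ; 20 | 2024

Scalar subquery: AVG(hire_year) over all employees rows = 2017.25.
Keep rows where hire_year >= that value.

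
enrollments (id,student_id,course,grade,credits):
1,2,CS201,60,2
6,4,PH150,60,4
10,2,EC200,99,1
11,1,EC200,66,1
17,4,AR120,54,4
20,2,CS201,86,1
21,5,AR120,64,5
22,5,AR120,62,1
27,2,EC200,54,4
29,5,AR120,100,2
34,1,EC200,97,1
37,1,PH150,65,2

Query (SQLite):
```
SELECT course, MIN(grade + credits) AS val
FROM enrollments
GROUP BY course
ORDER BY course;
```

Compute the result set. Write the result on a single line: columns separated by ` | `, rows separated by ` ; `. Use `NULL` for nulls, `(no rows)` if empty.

AR120 | 58 ; CS201 | 62 ; EC200 | 58 ; PH150 | 64

For each row compute grade + credits.
Group by course; take MIN of the expression per group.
  AR120: ids {17, 21, 22, 29} → MIN(grade + credits)=58
  CS201: ids {1, 20} → MIN(grade + credits)=62
  EC200: ids {10, 11, 27, 34} → MIN(grade + credits)=58
  PH150: ids {6, 37} → MIN(grade + credits)=64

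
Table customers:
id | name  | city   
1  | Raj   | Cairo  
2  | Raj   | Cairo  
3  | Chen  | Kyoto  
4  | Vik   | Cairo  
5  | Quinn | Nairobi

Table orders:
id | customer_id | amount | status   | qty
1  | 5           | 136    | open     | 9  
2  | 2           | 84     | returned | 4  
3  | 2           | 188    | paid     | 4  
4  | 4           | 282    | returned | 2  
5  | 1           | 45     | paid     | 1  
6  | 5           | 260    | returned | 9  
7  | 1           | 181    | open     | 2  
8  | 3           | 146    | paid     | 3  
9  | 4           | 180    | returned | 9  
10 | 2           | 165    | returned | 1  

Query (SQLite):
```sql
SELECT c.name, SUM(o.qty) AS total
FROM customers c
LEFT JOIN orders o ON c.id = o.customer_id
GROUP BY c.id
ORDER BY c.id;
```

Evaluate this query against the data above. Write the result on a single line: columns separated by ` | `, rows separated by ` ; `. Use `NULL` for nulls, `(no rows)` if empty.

Raj | 3 ; Raj | 9 ; Chen | 3 ; Vik | 11 ; Quinn | 18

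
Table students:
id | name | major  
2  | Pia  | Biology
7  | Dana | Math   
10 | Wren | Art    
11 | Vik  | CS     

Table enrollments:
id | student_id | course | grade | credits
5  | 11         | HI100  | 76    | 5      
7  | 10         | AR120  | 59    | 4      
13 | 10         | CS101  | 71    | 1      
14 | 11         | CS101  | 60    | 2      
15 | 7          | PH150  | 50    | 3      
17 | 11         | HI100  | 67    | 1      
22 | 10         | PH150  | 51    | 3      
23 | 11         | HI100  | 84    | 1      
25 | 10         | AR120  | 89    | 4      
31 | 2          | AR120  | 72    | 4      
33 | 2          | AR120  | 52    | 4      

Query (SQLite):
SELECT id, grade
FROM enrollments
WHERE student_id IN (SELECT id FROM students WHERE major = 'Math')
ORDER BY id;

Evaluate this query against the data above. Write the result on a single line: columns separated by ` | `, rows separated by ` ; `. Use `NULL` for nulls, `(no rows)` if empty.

15 | 50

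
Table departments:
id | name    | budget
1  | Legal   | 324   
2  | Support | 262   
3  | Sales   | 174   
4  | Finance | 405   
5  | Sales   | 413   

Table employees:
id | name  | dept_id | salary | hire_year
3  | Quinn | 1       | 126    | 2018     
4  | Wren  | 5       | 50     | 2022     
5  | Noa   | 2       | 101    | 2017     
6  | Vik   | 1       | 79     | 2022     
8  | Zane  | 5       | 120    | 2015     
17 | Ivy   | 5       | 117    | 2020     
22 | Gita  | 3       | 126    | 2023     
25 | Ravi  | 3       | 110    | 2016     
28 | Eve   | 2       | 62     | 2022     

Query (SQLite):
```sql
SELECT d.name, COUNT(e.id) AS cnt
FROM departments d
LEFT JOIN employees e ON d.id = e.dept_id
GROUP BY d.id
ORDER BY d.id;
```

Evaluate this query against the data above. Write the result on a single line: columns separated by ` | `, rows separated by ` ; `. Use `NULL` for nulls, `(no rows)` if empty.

Legal | 2 ; Support | 2 ; Sales | 2 ; Finance | 0 ; Sales | 3

LEFT JOIN keeps every departments row; unmatched ones get NULL for employees columns.
Group by departments.id and compute COUNT(e.id). COUNT(col) of an all-NULL group is 0.
  1: ids {3, 6} → COUNT(e.id)=2
  2: ids {5, 28} → COUNT(e.id)=2
  3: ids {22, 25} → COUNT(e.id)=2
  4: ids {—} → COUNT(e.id)=0
  5: ids {4, 8, 17} → COUNT(e.id)=3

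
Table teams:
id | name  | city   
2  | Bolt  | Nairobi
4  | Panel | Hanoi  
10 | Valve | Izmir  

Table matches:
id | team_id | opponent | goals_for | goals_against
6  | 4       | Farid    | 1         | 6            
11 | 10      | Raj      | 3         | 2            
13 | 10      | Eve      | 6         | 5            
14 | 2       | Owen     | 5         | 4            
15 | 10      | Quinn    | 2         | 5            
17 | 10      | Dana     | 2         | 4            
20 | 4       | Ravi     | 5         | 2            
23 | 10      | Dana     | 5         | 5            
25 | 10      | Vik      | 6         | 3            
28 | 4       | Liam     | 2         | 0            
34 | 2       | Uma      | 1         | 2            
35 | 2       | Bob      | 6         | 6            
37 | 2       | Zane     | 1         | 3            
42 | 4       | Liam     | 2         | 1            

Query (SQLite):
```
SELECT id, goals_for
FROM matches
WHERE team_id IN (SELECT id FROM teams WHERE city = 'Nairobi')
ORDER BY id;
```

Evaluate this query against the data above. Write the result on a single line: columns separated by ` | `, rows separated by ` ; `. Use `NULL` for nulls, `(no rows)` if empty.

Inner query: teams.id where city = 'Nairobi'.
Outer: keep matches rows whose team_id is in that set.
Inner query → {2}

14 | 5 ; 34 | 1 ; 35 | 6 ; 37 | 1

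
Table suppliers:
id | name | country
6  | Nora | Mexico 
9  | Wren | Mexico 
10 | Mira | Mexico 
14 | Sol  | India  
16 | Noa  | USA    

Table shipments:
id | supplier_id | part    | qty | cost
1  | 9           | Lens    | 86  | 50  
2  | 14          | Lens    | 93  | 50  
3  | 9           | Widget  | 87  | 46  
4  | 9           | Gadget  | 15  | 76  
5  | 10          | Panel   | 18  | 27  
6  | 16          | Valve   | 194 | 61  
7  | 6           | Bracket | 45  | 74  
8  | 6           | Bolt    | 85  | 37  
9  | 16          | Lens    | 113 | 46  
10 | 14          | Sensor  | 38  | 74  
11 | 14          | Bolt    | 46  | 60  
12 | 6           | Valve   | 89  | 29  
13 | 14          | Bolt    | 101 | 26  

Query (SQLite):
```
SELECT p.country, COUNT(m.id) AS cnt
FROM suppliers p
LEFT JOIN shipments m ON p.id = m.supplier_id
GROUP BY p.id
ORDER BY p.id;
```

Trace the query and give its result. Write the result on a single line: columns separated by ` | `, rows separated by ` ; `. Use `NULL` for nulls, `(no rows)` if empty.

Mexico | 3 ; Mexico | 3 ; Mexico | 1 ; India | 4 ; USA | 2

LEFT JOIN keeps every suppliers row; unmatched ones get NULL for shipments columns.
Group by suppliers.id and compute COUNT(m.id). COUNT(col) of an all-NULL group is 0.
  6: ids {7, 8, 12} → COUNT(m.id)=3
  9: ids {1, 3, 4} → COUNT(m.id)=3
  10: ids {5} → COUNT(m.id)=1
  14: ids {2, 10, 11, 13} → COUNT(m.id)=4
  16: ids {6, 9} → COUNT(m.id)=2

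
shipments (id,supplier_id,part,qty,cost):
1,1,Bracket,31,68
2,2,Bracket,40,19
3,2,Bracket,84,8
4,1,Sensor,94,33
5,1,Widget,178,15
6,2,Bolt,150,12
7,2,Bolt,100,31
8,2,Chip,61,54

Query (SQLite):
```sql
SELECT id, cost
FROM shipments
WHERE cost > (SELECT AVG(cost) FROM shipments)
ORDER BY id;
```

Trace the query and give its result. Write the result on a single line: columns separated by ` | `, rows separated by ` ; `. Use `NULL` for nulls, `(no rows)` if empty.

1 | 68 ; 4 | 33 ; 7 | 31 ; 8 | 54

Scalar subquery: AVG(cost) over all shipments rows = 30.0.
Keep rows where cost > that value.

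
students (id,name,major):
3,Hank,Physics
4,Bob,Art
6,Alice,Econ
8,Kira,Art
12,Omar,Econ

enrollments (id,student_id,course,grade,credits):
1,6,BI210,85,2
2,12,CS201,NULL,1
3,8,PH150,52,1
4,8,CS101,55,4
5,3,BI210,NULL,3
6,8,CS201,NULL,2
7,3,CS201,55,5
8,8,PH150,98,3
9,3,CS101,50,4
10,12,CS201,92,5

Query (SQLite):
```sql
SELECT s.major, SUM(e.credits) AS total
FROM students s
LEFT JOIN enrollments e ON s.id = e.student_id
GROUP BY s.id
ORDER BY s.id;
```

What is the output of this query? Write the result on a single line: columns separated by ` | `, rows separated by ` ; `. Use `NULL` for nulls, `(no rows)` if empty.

LEFT JOIN keeps every students row; unmatched ones get NULL for enrollments columns.
Group by students.id and compute SUM(e.credits). SUM over an all-NULL group is NULL.
  3: ids {5, 7, 9} → SUM(e.credits)=12
  4: ids {—} → SUM(e.credits)=NULL
  6: ids {1} → SUM(e.credits)=2
  8: ids {3, 4, 6, 8} → SUM(e.credits)=10
  12: ids {2, 10} → SUM(e.credits)=6

Physics | 12 ; Art | NULL ; Econ | 2 ; Art | 10 ; Econ | 6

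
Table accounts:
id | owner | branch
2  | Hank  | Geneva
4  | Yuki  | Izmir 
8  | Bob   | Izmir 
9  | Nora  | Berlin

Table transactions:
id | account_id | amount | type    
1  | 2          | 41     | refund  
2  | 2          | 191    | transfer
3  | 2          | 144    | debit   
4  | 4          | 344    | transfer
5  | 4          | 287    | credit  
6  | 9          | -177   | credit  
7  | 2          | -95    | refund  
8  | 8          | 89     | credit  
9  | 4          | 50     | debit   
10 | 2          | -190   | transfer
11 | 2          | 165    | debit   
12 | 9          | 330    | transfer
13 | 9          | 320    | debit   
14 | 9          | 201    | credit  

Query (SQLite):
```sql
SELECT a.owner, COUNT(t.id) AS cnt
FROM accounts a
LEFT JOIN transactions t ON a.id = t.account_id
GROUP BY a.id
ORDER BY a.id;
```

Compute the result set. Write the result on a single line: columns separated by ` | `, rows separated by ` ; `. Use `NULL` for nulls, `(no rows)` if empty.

LEFT JOIN keeps every accounts row; unmatched ones get NULL for transactions columns.
Group by accounts.id and compute COUNT(t.id). COUNT(col) of an all-NULL group is 0.
  2: ids {1, 2, 3, 7, 10, 11} → COUNT(t.id)=6
  4: ids {4, 5, 9} → COUNT(t.id)=3
  8: ids {8} → COUNT(t.id)=1
  9: ids {6, 12, 13, 14} → COUNT(t.id)=4

Hank | 6 ; Yuki | 3 ; Bob | 1 ; Nora | 4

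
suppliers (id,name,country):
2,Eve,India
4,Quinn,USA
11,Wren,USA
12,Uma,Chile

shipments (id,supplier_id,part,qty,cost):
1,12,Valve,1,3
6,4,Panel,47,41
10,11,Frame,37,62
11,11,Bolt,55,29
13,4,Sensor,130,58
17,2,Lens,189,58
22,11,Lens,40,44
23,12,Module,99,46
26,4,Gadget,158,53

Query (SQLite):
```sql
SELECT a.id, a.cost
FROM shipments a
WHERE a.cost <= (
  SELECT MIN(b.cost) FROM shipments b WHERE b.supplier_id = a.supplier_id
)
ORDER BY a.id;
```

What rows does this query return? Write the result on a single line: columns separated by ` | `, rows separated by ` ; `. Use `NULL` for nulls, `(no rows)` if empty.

1 | 3 ; 6 | 41 ; 11 | 29 ; 17 | 58

For each shipments row a, compute MIN(cost) over rows sharing a.supplier_id.
Keep row a if a.cost <= that per-group MIN.
  supplier_id=2: MIN(cost) = 58
  supplier_id=4: MIN(cost) = 41
  supplier_id=11: MIN(cost) = 29
  supplier_id=12: MIN(cost) = 3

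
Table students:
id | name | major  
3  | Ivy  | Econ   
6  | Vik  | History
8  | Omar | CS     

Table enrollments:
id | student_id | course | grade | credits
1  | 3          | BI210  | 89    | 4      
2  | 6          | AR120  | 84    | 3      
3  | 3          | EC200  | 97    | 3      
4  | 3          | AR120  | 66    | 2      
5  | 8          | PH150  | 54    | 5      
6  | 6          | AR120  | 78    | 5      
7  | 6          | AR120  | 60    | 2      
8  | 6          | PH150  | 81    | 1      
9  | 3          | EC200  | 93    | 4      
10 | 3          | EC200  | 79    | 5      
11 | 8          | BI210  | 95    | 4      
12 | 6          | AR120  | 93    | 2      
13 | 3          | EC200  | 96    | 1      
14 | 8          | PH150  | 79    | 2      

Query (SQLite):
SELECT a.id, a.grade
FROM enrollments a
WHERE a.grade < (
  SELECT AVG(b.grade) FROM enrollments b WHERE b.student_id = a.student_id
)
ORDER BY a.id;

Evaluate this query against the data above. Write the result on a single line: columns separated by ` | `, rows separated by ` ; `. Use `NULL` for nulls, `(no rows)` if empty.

4 | 66 ; 5 | 54 ; 6 | 78 ; 7 | 60 ; 10 | 79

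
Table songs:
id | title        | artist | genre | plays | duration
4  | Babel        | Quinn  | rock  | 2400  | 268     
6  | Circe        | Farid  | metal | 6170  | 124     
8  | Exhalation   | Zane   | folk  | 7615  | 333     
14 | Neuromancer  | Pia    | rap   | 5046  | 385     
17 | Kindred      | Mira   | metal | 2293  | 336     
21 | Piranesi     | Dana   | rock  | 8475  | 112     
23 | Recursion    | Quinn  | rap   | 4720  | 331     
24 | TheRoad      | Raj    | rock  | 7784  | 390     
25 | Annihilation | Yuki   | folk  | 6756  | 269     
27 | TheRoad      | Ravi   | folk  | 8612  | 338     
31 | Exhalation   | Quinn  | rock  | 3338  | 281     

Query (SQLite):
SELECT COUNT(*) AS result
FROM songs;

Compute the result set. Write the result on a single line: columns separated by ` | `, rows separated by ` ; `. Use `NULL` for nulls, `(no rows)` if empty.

All duration values: [268, 124, 333, 385, 336, 112, 331, 390, 269, 338, 281].
COUNT(*) counts rows → 11.

11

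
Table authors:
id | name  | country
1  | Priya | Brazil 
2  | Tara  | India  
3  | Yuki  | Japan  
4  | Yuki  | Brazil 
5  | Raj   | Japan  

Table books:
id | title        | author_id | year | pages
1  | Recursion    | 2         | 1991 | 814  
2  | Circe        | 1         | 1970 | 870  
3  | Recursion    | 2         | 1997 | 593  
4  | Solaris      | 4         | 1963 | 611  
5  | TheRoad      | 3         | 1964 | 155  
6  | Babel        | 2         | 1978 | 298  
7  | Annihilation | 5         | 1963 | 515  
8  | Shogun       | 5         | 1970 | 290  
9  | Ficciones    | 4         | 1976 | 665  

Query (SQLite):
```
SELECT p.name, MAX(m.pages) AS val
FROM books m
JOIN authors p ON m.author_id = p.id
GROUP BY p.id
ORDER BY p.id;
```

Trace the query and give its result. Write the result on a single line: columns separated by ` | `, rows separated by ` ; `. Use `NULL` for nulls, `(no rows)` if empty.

Priya | 870 ; Tara | 814 ; Yuki | 155 ; Yuki | 665 ; Raj | 515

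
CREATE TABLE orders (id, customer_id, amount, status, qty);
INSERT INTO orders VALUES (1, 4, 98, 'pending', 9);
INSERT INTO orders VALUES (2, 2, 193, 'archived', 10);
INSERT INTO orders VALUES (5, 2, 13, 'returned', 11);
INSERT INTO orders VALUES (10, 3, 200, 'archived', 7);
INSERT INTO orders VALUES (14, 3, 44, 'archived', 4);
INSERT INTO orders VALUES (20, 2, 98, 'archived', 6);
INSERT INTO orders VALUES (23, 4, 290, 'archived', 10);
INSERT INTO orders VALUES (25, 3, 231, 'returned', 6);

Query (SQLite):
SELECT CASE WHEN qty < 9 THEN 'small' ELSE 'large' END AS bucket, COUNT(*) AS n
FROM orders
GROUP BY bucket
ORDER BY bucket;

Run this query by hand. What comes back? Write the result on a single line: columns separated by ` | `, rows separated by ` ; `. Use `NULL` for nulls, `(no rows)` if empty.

large | 4 ; small | 4

Bucket rows by qty < 9 → 'small' else 'large'; count each bucket.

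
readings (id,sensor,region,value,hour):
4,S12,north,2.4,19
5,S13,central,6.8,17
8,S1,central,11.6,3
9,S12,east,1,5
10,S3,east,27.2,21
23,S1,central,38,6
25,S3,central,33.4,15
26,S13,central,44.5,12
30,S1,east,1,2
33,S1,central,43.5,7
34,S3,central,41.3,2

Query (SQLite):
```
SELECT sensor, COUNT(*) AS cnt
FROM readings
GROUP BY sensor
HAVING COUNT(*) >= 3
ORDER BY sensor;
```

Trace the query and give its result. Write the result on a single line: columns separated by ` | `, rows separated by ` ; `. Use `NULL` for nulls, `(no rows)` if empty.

Partition readings by sensor; compute COUNT(*) within each group.
HAVING: keep groups with count ≥ 3.
  S1: ids {8, 23, 30, 33} → COUNT(*)=4
  S12: ids {4, 9} → COUNT(*)=2
  S13: ids {5, 26} → COUNT(*)=2
  S3: ids {10, 25, 34} → COUNT(*)=3

S1 | 4 ; S3 | 3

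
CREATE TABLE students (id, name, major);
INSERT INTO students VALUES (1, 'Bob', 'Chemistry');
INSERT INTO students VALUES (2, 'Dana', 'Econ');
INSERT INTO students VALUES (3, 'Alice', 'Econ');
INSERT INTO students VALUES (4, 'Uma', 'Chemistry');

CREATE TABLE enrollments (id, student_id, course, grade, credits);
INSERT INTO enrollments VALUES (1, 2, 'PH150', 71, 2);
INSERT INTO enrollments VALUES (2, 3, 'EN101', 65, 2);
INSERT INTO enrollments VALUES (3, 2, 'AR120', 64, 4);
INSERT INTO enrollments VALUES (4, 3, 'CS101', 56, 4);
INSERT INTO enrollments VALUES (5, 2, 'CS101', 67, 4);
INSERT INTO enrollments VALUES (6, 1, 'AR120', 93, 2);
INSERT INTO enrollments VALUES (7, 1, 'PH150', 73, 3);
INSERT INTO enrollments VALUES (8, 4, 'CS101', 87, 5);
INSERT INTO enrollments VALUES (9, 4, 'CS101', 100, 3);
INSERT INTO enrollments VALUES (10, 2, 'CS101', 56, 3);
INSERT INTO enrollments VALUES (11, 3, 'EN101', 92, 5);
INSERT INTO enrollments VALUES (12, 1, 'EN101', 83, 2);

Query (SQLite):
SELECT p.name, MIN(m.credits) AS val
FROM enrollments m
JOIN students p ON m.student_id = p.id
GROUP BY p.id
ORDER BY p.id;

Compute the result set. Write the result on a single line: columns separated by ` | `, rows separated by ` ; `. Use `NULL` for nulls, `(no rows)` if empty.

Bob | 2 ; Dana | 2 ; Alice | 2 ; Uma | 3

Join each enrollments row to its students via student_id.
Group joined rows by students.id; compute MIN(m.credits) per group.
  1: ids {6, 7, 12} → MIN(m.credits)=2
  2: ids {1, 3, 5, 10} → MIN(m.credits)=2
  3: ids {2, 4, 11} → MIN(m.credits)=2
  4: ids {8, 9} → MIN(m.credits)=3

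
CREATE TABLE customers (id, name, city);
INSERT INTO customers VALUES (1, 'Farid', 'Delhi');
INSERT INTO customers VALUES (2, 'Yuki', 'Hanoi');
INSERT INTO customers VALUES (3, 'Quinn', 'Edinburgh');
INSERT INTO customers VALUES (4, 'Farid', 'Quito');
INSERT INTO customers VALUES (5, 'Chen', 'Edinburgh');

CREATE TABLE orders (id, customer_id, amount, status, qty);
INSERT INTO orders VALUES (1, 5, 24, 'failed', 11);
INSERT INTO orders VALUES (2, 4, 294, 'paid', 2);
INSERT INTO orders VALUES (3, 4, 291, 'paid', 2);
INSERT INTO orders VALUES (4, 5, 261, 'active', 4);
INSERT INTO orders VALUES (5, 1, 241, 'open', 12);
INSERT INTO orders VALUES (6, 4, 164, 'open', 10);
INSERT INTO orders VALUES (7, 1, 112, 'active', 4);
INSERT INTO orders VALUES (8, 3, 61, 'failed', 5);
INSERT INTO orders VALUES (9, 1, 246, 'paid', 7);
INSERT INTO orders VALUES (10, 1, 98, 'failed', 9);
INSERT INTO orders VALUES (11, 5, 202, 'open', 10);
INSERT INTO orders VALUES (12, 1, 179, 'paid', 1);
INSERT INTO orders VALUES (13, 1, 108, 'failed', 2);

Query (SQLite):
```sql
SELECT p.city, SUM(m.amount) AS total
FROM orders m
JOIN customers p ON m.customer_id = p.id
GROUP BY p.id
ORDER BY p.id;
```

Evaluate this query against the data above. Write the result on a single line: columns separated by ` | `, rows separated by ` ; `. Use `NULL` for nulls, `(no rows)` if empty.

Delhi | 984 ; Edinburgh | 61 ; Quito | 749 ; Edinburgh | 487

Join each orders row to its customers via customer_id.
Group joined rows by customers.id; compute SUM(m.amount) per group.
  1: ids {5, 7, 9, 10, 12, 13} → SUM(m.amount)=984
  3: ids {8} → SUM(m.amount)=61
  4: ids {2, 3, 6} → SUM(m.amount)=749
  5: ids {1, 4, 11} → SUM(m.amount)=487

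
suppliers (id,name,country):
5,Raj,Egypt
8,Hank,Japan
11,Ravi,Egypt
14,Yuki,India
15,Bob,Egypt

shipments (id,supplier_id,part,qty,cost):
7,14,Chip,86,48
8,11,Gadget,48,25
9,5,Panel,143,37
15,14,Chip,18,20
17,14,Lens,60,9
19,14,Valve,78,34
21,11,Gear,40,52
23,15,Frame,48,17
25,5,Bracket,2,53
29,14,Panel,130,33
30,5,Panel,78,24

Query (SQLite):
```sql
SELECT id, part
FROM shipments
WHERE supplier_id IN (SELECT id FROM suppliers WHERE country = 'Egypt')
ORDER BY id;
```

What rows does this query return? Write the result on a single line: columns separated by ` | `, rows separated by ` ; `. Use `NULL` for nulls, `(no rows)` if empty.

Inner query: suppliers.id where country = 'Egypt'.
Outer: keep shipments rows whose supplier_id is in that set.
Inner query → {5, 11, 15}

8 | Gadget ; 9 | Panel ; 21 | Gear ; 23 | Frame ; 25 | Bracket ; 30 | Panel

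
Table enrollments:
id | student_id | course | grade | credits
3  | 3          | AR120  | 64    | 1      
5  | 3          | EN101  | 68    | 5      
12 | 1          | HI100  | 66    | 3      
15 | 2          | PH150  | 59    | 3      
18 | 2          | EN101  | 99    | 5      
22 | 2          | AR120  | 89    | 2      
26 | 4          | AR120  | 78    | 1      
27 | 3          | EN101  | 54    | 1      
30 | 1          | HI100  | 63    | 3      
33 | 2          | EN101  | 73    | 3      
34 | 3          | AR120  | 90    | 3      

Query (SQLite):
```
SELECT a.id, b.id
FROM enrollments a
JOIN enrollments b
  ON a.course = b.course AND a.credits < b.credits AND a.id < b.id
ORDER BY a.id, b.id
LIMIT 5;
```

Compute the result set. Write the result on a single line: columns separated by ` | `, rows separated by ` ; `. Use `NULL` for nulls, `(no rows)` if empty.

Pairs (a,b) with same course, a.credits < b.credits, a.id < b.id.
course groups: AR120:{3,22,26,34} EN101:{5,18,27,33} HI100:{12,30} PH150:{15}
Ordered by (a.id, b.id); first 5.

3 | 22 ; 3 | 34 ; 22 | 34 ; 26 | 34 ; 27 | 33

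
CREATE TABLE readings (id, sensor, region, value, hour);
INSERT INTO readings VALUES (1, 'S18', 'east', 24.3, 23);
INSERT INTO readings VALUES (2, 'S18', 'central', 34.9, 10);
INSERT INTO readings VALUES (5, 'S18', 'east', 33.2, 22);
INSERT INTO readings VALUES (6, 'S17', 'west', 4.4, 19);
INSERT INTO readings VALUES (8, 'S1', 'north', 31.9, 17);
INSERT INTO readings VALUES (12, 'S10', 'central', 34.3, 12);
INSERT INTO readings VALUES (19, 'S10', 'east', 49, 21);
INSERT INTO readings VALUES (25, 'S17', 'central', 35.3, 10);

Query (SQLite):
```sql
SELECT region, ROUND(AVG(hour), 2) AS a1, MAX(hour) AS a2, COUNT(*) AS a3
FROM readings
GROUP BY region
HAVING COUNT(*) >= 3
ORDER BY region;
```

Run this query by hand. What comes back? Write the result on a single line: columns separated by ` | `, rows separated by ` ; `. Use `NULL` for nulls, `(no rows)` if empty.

central | 10.67 | 12 | 3 ; east | 22 | 23 | 3

Group readings by region.
Per group compute: ROUND(AVG(hour), 2), MAX(hour), COUNT(*).
HAVING: drop groups with fewer than 3 rows.
  central: ids {2, 12, 25} → ROUND(AVG(hour), 2)=10.67, MAX(hour)=12, COUNT(*)=3
  east: ids {1, 5, 19} → ROUND(AVG(hour), 2)=22, MAX(hour)=23, COUNT(*)=3
  north: ids {8} → ROUND(AVG(hour), 2)=17, MAX(hour)=17, COUNT(*)=1
  west: ids {6} → ROUND(AVG(hour), 2)=19, MAX(hour)=19, COUNT(*)=1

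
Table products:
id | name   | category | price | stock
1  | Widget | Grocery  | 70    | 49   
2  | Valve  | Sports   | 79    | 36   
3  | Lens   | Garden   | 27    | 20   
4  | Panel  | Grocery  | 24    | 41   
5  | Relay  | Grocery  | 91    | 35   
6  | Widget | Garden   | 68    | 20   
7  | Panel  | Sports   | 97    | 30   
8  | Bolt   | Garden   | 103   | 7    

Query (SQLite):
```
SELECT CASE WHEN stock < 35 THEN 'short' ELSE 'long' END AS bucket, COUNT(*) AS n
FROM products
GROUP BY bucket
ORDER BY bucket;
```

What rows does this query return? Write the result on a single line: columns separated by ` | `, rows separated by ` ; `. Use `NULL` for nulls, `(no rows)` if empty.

long | 4 ; short | 4

Bucket rows by stock < 35 → 'short' else 'long'; count each bucket.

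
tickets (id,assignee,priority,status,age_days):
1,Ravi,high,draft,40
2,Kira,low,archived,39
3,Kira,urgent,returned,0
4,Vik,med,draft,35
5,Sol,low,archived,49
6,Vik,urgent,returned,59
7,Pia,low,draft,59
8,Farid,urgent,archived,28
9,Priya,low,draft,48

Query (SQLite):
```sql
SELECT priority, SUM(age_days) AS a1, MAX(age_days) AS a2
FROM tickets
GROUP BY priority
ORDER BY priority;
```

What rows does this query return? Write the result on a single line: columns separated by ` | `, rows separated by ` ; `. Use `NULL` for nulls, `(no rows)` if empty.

Group tickets by priority.
Per group compute: SUM(age_days), MAX(age_days).
  high: ids {1} → SUM(age_days)=40, MAX(age_days)=40
  low: ids {2, 5, 7, 9} → SUM(age_days)=195, MAX(age_days)=59
  med: ids {4} → SUM(age_days)=35, MAX(age_days)=35
  urgent: ids {3, 6, 8} → SUM(age_days)=87, MAX(age_days)=59

high | 40 | 40 ; low | 195 | 59 ; med | 35 | 35 ; urgent | 87 | 59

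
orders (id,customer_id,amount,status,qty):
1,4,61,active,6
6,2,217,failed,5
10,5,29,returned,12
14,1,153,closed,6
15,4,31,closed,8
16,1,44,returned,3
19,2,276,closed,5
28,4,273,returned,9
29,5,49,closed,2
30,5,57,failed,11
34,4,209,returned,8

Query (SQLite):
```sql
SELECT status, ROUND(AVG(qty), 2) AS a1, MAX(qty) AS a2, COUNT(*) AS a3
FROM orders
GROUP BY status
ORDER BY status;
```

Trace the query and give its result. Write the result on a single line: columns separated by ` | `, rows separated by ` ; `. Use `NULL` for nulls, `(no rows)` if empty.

Group orders by status.
Per group compute: ROUND(AVG(qty), 2), MAX(qty), COUNT(*).
  active: ids {1} → ROUND(AVG(qty), 2)=6, MAX(qty)=6, COUNT(*)=1
  closed: ids {14, 15, 19, 29} → ROUND(AVG(qty), 2)=5.25, MAX(qty)=8, COUNT(*)=4
  failed: ids {6, 30} → ROUND(AVG(qty), 2)=8, MAX(qty)=11, COUNT(*)=2
  returned: ids {10, 16, 28, 34} → ROUND(AVG(qty), 2)=8, MAX(qty)=12, COUNT(*)=4

active | 6 | 6 | 1 ; closed | 5.25 | 8 | 4 ; failed | 8 | 11 | 2 ; returned | 8 | 12 | 4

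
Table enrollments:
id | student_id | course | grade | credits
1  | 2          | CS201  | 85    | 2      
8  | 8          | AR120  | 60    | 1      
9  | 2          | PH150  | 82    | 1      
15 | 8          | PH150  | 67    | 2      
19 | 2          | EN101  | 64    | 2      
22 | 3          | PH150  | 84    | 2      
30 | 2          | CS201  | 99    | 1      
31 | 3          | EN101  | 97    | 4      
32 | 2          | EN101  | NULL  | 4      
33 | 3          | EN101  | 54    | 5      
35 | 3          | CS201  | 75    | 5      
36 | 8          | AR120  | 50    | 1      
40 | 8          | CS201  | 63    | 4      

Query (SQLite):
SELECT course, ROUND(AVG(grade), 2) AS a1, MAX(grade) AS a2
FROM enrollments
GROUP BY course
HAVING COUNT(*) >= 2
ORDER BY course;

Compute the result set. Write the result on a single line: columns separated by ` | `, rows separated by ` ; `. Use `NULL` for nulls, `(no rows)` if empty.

AR120 | 55 | 60 ; CS201 | 80.5 | 99 ; EN101 | 71.67 | 97 ; PH150 | 77.67 | 84

Group enrollments by course.
Per group compute: ROUND(AVG(grade), 2), MAX(grade).
HAVING: drop groups with fewer than 2 rows.
  AR120: ids {8, 36} → ROUND(AVG(grade), 2)=55, MAX(grade)=60
  CS201: ids {1, 30, 35, 40} → ROUND(AVG(grade), 2)=80.5, MAX(grade)=99
  EN101: ids {19, 31, 32, 33} → ROUND(AVG(grade), 2)=71.67, MAX(grade)=97
  PH150: ids {9, 15, 22} → ROUND(AVG(grade), 2)=77.67, MAX(grade)=84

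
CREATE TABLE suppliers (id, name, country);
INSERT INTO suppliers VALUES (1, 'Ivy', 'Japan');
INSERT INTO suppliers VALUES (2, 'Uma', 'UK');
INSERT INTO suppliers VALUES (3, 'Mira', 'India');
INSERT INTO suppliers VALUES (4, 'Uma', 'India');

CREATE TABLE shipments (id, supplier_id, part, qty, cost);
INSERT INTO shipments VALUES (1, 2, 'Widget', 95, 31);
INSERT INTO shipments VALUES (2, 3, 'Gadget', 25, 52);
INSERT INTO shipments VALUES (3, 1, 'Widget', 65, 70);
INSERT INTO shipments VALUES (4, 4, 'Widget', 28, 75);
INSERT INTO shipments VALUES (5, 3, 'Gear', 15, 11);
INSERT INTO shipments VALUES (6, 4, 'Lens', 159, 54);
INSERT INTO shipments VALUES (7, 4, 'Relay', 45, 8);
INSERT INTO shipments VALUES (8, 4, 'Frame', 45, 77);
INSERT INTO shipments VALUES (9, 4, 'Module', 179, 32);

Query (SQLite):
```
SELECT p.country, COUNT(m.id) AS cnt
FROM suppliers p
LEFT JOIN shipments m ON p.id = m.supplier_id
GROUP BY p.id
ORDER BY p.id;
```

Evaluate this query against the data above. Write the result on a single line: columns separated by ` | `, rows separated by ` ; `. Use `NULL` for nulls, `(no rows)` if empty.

Japan | 1 ; UK | 1 ; India | 2 ; India | 5

LEFT JOIN keeps every suppliers row; unmatched ones get NULL for shipments columns.
Group by suppliers.id and compute COUNT(m.id). COUNT(col) of an all-NULL group is 0.
  1: ids {3} → COUNT(m.id)=1
  2: ids {1} → COUNT(m.id)=1
  3: ids {2, 5} → COUNT(m.id)=2
  4: ids {4, 6, 7, 8, 9} → COUNT(m.id)=5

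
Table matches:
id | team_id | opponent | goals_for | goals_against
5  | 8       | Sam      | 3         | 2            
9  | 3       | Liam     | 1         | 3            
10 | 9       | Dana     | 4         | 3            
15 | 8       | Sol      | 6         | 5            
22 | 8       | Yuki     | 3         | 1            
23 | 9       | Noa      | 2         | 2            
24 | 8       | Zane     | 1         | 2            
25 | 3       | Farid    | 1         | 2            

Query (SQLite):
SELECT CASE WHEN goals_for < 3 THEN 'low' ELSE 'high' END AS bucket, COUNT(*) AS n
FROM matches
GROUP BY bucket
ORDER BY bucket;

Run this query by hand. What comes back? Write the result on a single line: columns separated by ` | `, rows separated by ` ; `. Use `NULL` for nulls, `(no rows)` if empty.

Bucket rows by goals_for < 3 → 'low' else 'high'; count each bucket.

high | 4 ; low | 4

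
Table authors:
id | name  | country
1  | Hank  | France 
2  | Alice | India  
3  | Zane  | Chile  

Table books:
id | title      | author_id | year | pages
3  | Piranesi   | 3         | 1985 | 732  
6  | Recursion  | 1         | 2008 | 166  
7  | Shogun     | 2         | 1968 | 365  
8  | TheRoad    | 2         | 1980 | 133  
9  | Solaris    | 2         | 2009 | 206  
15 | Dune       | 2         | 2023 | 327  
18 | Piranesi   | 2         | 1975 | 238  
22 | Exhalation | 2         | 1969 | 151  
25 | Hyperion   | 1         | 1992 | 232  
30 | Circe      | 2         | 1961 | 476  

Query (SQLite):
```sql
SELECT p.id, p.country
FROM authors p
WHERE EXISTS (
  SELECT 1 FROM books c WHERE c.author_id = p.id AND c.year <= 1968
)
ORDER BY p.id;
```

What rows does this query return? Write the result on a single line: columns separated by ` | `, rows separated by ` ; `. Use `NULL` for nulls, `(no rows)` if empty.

2 | India

For each authors row, check whether any books with matching author_id has year <= 1968.
Keep rows where that is true.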